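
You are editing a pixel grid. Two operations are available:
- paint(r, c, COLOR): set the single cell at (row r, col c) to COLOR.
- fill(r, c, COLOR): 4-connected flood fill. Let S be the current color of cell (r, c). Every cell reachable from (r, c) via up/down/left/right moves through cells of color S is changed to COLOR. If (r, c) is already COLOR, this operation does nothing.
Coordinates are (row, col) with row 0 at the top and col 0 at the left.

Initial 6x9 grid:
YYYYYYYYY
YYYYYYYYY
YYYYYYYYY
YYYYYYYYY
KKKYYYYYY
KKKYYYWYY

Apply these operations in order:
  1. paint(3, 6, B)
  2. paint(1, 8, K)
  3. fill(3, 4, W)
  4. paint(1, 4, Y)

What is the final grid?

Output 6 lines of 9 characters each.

Answer: WWWWWWWWW
WWWWYWWWK
WWWWWWWWW
WWWWWWBWW
KKKWWWWWW
KKKWWWWWW

Derivation:
After op 1 paint(3,6,B):
YYYYYYYYY
YYYYYYYYY
YYYYYYYYY
YYYYYYBYY
KKKYYYYYY
KKKYYYWYY
After op 2 paint(1,8,K):
YYYYYYYYY
YYYYYYYYK
YYYYYYYYY
YYYYYYBYY
KKKYYYYYY
KKKYYYWYY
After op 3 fill(3,4,W) [45 cells changed]:
WWWWWWWWW
WWWWWWWWK
WWWWWWWWW
WWWWWWBWW
KKKWWWWWW
KKKWWWWWW
After op 4 paint(1,4,Y):
WWWWWWWWW
WWWWYWWWK
WWWWWWWWW
WWWWWWBWW
KKKWWWWWW
KKKWWWWWW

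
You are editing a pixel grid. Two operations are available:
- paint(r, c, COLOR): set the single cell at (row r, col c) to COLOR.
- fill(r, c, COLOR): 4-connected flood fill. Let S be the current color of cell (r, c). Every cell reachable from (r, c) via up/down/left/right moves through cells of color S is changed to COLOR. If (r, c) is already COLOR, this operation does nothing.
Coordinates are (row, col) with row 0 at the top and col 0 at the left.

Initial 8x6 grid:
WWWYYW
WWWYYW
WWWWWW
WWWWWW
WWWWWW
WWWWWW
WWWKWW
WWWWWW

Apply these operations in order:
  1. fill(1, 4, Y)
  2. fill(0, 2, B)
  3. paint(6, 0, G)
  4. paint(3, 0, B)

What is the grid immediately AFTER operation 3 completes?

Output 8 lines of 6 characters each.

After op 1 fill(1,4,Y) [0 cells changed]:
WWWYYW
WWWYYW
WWWWWW
WWWWWW
WWWWWW
WWWWWW
WWWKWW
WWWWWW
After op 2 fill(0,2,B) [43 cells changed]:
BBBYYB
BBBYYB
BBBBBB
BBBBBB
BBBBBB
BBBBBB
BBBKBB
BBBBBB
After op 3 paint(6,0,G):
BBBYYB
BBBYYB
BBBBBB
BBBBBB
BBBBBB
BBBBBB
GBBKBB
BBBBBB

Answer: BBBYYB
BBBYYB
BBBBBB
BBBBBB
BBBBBB
BBBBBB
GBBKBB
BBBBBB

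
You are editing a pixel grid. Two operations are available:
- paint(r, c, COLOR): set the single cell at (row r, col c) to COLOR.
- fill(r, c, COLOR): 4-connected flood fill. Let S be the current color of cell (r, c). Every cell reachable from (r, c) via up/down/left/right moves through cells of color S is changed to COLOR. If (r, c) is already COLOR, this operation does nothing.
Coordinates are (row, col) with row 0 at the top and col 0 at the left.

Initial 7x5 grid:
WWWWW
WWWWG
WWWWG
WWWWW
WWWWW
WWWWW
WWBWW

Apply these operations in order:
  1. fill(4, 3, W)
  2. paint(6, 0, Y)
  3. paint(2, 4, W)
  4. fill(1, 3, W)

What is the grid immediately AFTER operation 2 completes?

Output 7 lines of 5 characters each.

After op 1 fill(4,3,W) [0 cells changed]:
WWWWW
WWWWG
WWWWG
WWWWW
WWWWW
WWWWW
WWBWW
After op 2 paint(6,0,Y):
WWWWW
WWWWG
WWWWG
WWWWW
WWWWW
WWWWW
YWBWW

Answer: WWWWW
WWWWG
WWWWG
WWWWW
WWWWW
WWWWW
YWBWW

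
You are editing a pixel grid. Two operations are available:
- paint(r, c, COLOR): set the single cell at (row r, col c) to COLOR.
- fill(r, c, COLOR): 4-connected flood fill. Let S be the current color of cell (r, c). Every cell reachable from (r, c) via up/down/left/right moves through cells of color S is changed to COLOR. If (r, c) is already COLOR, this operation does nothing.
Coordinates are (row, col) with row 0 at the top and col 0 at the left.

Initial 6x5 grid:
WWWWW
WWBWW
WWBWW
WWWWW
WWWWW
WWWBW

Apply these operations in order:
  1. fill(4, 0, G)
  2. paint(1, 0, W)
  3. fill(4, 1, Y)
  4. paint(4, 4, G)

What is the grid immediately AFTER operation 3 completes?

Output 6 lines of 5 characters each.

Answer: YYYYY
WYBYY
YYBYY
YYYYY
YYYYY
YYYBY

Derivation:
After op 1 fill(4,0,G) [27 cells changed]:
GGGGG
GGBGG
GGBGG
GGGGG
GGGGG
GGGBG
After op 2 paint(1,0,W):
GGGGG
WGBGG
GGBGG
GGGGG
GGGGG
GGGBG
After op 3 fill(4,1,Y) [26 cells changed]:
YYYYY
WYBYY
YYBYY
YYYYY
YYYYY
YYYBY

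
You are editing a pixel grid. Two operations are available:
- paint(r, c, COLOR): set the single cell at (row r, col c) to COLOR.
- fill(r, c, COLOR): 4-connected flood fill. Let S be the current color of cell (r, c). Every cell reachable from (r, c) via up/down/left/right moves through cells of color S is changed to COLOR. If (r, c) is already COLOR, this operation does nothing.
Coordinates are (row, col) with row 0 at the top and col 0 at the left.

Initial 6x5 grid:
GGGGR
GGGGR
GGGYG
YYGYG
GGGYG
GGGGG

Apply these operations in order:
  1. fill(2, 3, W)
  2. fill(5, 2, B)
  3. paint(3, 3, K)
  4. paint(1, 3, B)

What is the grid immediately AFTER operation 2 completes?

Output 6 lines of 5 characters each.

After op 1 fill(2,3,W) [3 cells changed]:
GGGGR
GGGGR
GGGWG
YYGWG
GGGWG
GGGGG
After op 2 fill(5,2,B) [23 cells changed]:
BBBBR
BBBBR
BBBWB
YYBWB
BBBWB
BBBBB

Answer: BBBBR
BBBBR
BBBWB
YYBWB
BBBWB
BBBBB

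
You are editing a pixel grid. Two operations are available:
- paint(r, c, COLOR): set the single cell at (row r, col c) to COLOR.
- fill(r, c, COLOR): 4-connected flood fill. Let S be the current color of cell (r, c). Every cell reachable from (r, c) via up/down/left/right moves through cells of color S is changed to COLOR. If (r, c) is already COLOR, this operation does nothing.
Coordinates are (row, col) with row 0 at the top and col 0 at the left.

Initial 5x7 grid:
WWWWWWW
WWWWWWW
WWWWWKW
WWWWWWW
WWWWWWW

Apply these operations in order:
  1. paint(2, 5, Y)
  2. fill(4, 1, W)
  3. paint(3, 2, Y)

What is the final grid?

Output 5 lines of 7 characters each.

After op 1 paint(2,5,Y):
WWWWWWW
WWWWWWW
WWWWWYW
WWWWWWW
WWWWWWW
After op 2 fill(4,1,W) [0 cells changed]:
WWWWWWW
WWWWWWW
WWWWWYW
WWWWWWW
WWWWWWW
After op 3 paint(3,2,Y):
WWWWWWW
WWWWWWW
WWWWWYW
WWYWWWW
WWWWWWW

Answer: WWWWWWW
WWWWWWW
WWWWWYW
WWYWWWW
WWWWWWW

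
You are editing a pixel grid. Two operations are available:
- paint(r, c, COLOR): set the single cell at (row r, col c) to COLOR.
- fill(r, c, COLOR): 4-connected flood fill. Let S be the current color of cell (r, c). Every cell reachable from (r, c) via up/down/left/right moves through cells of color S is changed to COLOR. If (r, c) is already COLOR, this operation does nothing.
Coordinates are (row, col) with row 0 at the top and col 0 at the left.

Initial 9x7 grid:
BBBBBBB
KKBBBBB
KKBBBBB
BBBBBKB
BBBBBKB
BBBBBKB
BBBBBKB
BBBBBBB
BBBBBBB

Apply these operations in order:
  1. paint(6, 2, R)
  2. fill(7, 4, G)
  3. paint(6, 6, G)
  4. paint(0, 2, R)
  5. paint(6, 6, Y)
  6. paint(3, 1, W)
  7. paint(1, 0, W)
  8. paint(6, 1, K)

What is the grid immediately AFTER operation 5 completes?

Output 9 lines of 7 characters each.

Answer: GGRGGGG
KKGGGGG
KKGGGGG
GGGGGKG
GGGGGKG
GGGGGKG
GGRGGKY
GGGGGGG
GGGGGGG

Derivation:
After op 1 paint(6,2,R):
BBBBBBB
KKBBBBB
KKBBBBB
BBBBBKB
BBBBBKB
BBBBBKB
BBRBBKB
BBBBBBB
BBBBBBB
After op 2 fill(7,4,G) [54 cells changed]:
GGGGGGG
KKGGGGG
KKGGGGG
GGGGGKG
GGGGGKG
GGGGGKG
GGRGGKG
GGGGGGG
GGGGGGG
After op 3 paint(6,6,G):
GGGGGGG
KKGGGGG
KKGGGGG
GGGGGKG
GGGGGKG
GGGGGKG
GGRGGKG
GGGGGGG
GGGGGGG
After op 4 paint(0,2,R):
GGRGGGG
KKGGGGG
KKGGGGG
GGGGGKG
GGGGGKG
GGGGGKG
GGRGGKG
GGGGGGG
GGGGGGG
After op 5 paint(6,6,Y):
GGRGGGG
KKGGGGG
KKGGGGG
GGGGGKG
GGGGGKG
GGGGGKG
GGRGGKY
GGGGGGG
GGGGGGG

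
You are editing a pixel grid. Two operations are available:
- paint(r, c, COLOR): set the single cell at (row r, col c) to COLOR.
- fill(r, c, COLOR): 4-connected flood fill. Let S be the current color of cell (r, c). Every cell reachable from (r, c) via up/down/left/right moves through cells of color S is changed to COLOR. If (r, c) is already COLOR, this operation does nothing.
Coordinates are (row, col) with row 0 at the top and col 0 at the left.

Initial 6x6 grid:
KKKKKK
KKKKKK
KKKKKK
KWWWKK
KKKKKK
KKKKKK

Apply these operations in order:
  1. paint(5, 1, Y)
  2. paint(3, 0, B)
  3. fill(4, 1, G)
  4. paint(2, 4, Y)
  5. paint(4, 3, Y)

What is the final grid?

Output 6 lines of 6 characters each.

Answer: GGGGGG
GGGGGG
GGGGYG
BWWWGG
GGGYGG
GYGGGG

Derivation:
After op 1 paint(5,1,Y):
KKKKKK
KKKKKK
KKKKKK
KWWWKK
KKKKKK
KYKKKK
After op 2 paint(3,0,B):
KKKKKK
KKKKKK
KKKKKK
BWWWKK
KKKKKK
KYKKKK
After op 3 fill(4,1,G) [31 cells changed]:
GGGGGG
GGGGGG
GGGGGG
BWWWGG
GGGGGG
GYGGGG
After op 4 paint(2,4,Y):
GGGGGG
GGGGGG
GGGGYG
BWWWGG
GGGGGG
GYGGGG
After op 5 paint(4,3,Y):
GGGGGG
GGGGGG
GGGGYG
BWWWGG
GGGYGG
GYGGGG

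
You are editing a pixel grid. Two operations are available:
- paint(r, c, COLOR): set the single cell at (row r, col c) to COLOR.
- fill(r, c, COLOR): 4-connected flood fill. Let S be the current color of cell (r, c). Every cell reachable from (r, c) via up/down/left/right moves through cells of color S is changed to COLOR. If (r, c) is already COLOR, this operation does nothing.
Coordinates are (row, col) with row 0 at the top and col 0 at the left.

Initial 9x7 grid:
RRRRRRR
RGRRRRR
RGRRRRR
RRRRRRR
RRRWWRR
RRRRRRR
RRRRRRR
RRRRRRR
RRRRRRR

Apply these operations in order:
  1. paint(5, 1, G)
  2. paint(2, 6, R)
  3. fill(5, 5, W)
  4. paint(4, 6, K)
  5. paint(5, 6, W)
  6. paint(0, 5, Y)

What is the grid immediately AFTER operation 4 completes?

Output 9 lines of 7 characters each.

After op 1 paint(5,1,G):
RRRRRRR
RGRRRRR
RGRRRRR
RRRRRRR
RRRWWRR
RGRRRRR
RRRRRRR
RRRRRRR
RRRRRRR
After op 2 paint(2,6,R):
RRRRRRR
RGRRRRR
RGRRRRR
RRRRRRR
RRRWWRR
RGRRRRR
RRRRRRR
RRRRRRR
RRRRRRR
After op 3 fill(5,5,W) [58 cells changed]:
WWWWWWW
WGWWWWW
WGWWWWW
WWWWWWW
WWWWWWW
WGWWWWW
WWWWWWW
WWWWWWW
WWWWWWW
After op 4 paint(4,6,K):
WWWWWWW
WGWWWWW
WGWWWWW
WWWWWWW
WWWWWWK
WGWWWWW
WWWWWWW
WWWWWWW
WWWWWWW

Answer: WWWWWWW
WGWWWWW
WGWWWWW
WWWWWWW
WWWWWWK
WGWWWWW
WWWWWWW
WWWWWWW
WWWWWWW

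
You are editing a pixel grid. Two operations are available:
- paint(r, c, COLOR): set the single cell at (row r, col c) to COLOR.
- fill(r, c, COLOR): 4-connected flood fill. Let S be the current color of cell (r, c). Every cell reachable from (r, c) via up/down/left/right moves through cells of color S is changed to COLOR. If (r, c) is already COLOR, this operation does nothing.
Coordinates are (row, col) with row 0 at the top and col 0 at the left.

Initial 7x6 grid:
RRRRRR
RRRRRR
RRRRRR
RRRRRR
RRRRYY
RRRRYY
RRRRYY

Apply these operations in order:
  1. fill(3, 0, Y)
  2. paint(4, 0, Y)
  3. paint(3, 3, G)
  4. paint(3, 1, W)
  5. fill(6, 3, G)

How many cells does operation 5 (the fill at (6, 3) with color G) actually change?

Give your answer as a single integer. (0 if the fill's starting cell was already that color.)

Answer: 40

Derivation:
After op 1 fill(3,0,Y) [36 cells changed]:
YYYYYY
YYYYYY
YYYYYY
YYYYYY
YYYYYY
YYYYYY
YYYYYY
After op 2 paint(4,0,Y):
YYYYYY
YYYYYY
YYYYYY
YYYYYY
YYYYYY
YYYYYY
YYYYYY
After op 3 paint(3,3,G):
YYYYYY
YYYYYY
YYYYYY
YYYGYY
YYYYYY
YYYYYY
YYYYYY
After op 4 paint(3,1,W):
YYYYYY
YYYYYY
YYYYYY
YWYGYY
YYYYYY
YYYYYY
YYYYYY
After op 5 fill(6,3,G) [40 cells changed]:
GGGGGG
GGGGGG
GGGGGG
GWGGGG
GGGGGG
GGGGGG
GGGGGG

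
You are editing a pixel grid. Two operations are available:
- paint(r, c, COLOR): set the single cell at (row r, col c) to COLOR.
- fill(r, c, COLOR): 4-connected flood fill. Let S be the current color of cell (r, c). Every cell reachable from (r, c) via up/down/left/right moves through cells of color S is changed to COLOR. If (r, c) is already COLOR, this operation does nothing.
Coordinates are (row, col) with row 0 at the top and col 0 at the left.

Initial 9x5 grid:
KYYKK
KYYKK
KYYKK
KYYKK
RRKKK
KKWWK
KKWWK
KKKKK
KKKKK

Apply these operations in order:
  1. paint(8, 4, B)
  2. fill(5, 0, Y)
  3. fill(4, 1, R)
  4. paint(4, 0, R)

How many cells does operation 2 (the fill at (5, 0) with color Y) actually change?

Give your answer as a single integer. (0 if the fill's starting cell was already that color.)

Answer: 26

Derivation:
After op 1 paint(8,4,B):
KYYKK
KYYKK
KYYKK
KYYKK
RRKKK
KKWWK
KKWWK
KKKKK
KKKKB
After op 2 fill(5,0,Y) [26 cells changed]:
KYYYY
KYYYY
KYYYY
KYYYY
RRYYY
YYWWY
YYWWY
YYYYY
YYYYB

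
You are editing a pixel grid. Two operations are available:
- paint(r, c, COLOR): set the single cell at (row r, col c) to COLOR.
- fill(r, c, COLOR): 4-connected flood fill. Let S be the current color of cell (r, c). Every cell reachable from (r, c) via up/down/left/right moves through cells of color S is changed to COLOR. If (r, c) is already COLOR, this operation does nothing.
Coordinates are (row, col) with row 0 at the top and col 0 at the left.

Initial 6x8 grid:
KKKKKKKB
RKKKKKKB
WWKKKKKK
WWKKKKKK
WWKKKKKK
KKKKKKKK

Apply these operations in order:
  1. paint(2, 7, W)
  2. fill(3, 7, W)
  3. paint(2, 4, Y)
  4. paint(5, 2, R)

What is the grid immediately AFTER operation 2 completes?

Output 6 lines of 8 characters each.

Answer: WWWWWWWB
RWWWWWWB
WWWWWWWW
WWWWWWWW
WWWWWWWW
WWWWWWWW

Derivation:
After op 1 paint(2,7,W):
KKKKKKKB
RKKKKKKB
WWKKKKKW
WWKKKKKK
WWKKKKKK
KKKKKKKK
After op 2 fill(3,7,W) [38 cells changed]:
WWWWWWWB
RWWWWWWB
WWWWWWWW
WWWWWWWW
WWWWWWWW
WWWWWWWW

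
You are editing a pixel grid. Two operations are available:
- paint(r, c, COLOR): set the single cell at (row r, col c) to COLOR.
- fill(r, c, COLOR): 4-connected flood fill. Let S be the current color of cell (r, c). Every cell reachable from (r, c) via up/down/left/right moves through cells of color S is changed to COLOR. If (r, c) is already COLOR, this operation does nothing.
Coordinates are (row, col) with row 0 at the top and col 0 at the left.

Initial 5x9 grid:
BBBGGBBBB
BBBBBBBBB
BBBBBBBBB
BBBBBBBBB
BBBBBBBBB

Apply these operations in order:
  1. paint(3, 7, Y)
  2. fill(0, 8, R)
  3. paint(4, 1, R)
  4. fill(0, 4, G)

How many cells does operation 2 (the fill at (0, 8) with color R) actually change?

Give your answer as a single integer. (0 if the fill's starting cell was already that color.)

Answer: 42

Derivation:
After op 1 paint(3,7,Y):
BBBGGBBBB
BBBBBBBBB
BBBBBBBBB
BBBBBBBYB
BBBBBBBBB
After op 2 fill(0,8,R) [42 cells changed]:
RRRGGRRRR
RRRRRRRRR
RRRRRRRRR
RRRRRRRYR
RRRRRRRRR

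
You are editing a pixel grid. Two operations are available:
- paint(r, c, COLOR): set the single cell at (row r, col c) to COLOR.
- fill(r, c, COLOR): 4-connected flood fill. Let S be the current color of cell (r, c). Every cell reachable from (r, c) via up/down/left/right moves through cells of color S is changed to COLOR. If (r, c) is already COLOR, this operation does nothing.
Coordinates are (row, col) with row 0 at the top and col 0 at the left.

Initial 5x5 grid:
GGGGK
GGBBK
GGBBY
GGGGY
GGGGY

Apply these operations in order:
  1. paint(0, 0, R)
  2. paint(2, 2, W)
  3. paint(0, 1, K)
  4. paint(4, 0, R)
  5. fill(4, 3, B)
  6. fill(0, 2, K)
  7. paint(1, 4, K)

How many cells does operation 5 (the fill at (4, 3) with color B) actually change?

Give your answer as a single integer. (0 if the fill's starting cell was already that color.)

Answer: 11

Derivation:
After op 1 paint(0,0,R):
RGGGK
GGBBK
GGBBY
GGGGY
GGGGY
After op 2 paint(2,2,W):
RGGGK
GGBBK
GGWBY
GGGGY
GGGGY
After op 3 paint(0,1,K):
RKGGK
GGBBK
GGWBY
GGGGY
GGGGY
After op 4 paint(4,0,R):
RKGGK
GGBBK
GGWBY
GGGGY
RGGGY
After op 5 fill(4,3,B) [11 cells changed]:
RKGGK
BBBBK
BBWBY
BBBBY
RBBBY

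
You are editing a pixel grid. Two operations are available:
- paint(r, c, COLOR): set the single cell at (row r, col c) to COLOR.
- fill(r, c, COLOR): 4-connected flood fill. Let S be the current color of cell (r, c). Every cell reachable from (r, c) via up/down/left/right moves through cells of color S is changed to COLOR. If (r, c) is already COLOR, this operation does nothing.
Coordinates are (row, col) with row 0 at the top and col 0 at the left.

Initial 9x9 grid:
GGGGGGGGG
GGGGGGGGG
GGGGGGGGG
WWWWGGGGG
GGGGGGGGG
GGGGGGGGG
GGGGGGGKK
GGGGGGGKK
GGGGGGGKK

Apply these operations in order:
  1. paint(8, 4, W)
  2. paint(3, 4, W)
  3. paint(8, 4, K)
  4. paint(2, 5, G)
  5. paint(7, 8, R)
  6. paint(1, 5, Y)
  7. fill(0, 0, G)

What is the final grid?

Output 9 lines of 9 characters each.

Answer: GGGGGGGGG
GGGGGYGGG
GGGGGGGGG
WWWWWGGGG
GGGGGGGGG
GGGGGGGGG
GGGGGGGKK
GGGGGGGKR
GGGGKGGKK

Derivation:
After op 1 paint(8,4,W):
GGGGGGGGG
GGGGGGGGG
GGGGGGGGG
WWWWGGGGG
GGGGGGGGG
GGGGGGGGG
GGGGGGGKK
GGGGGGGKK
GGGGWGGKK
After op 2 paint(3,4,W):
GGGGGGGGG
GGGGGGGGG
GGGGGGGGG
WWWWWGGGG
GGGGGGGGG
GGGGGGGGG
GGGGGGGKK
GGGGGGGKK
GGGGWGGKK
After op 3 paint(8,4,K):
GGGGGGGGG
GGGGGGGGG
GGGGGGGGG
WWWWWGGGG
GGGGGGGGG
GGGGGGGGG
GGGGGGGKK
GGGGGGGKK
GGGGKGGKK
After op 4 paint(2,5,G):
GGGGGGGGG
GGGGGGGGG
GGGGGGGGG
WWWWWGGGG
GGGGGGGGG
GGGGGGGGG
GGGGGGGKK
GGGGGGGKK
GGGGKGGKK
After op 5 paint(7,8,R):
GGGGGGGGG
GGGGGGGGG
GGGGGGGGG
WWWWWGGGG
GGGGGGGGG
GGGGGGGGG
GGGGGGGKK
GGGGGGGKR
GGGGKGGKK
After op 6 paint(1,5,Y):
GGGGGGGGG
GGGGGYGGG
GGGGGGGGG
WWWWWGGGG
GGGGGGGGG
GGGGGGGGG
GGGGGGGKK
GGGGGGGKR
GGGGKGGKK
After op 7 fill(0,0,G) [0 cells changed]:
GGGGGGGGG
GGGGGYGGG
GGGGGGGGG
WWWWWGGGG
GGGGGGGGG
GGGGGGGGG
GGGGGGGKK
GGGGGGGKR
GGGGKGGKK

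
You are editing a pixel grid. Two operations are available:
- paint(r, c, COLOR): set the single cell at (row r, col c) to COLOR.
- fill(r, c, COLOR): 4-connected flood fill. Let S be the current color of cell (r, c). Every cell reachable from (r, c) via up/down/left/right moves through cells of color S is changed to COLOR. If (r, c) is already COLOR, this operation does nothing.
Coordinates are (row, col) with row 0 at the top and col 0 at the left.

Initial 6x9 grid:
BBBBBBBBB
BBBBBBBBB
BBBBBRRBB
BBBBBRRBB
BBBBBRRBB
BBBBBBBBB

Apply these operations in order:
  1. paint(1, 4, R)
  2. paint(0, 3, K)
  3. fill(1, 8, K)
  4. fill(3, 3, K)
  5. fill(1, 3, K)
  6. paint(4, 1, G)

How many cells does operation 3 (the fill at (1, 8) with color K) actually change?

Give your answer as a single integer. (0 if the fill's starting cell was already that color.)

Answer: 46

Derivation:
After op 1 paint(1,4,R):
BBBBBBBBB
BBBBRBBBB
BBBBBRRBB
BBBBBRRBB
BBBBBRRBB
BBBBBBBBB
After op 2 paint(0,3,K):
BBBKBBBBB
BBBBRBBBB
BBBBBRRBB
BBBBBRRBB
BBBBBRRBB
BBBBBBBBB
After op 3 fill(1,8,K) [46 cells changed]:
KKKKKKKKK
KKKKRKKKK
KKKKKRRKK
KKKKKRRKK
KKKKKRRKK
KKKKKKKKK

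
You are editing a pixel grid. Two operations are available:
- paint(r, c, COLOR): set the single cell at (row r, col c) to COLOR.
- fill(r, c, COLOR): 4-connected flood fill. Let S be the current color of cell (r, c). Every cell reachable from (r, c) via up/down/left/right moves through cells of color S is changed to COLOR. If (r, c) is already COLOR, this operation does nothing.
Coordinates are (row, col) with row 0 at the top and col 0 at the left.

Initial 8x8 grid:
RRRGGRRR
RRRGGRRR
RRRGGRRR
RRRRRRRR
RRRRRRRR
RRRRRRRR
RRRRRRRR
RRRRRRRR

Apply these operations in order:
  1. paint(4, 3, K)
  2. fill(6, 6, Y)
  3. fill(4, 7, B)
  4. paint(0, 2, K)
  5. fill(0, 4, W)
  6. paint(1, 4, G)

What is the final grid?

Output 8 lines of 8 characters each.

Answer: BBKWWBBB
BBBWGBBB
BBBWWBBB
BBBBBBBB
BBBKBBBB
BBBBBBBB
BBBBBBBB
BBBBBBBB

Derivation:
After op 1 paint(4,3,K):
RRRGGRRR
RRRGGRRR
RRRGGRRR
RRRRRRRR
RRRKRRRR
RRRRRRRR
RRRRRRRR
RRRRRRRR
After op 2 fill(6,6,Y) [57 cells changed]:
YYYGGYYY
YYYGGYYY
YYYGGYYY
YYYYYYYY
YYYKYYYY
YYYYYYYY
YYYYYYYY
YYYYYYYY
After op 3 fill(4,7,B) [57 cells changed]:
BBBGGBBB
BBBGGBBB
BBBGGBBB
BBBBBBBB
BBBKBBBB
BBBBBBBB
BBBBBBBB
BBBBBBBB
After op 4 paint(0,2,K):
BBKGGBBB
BBBGGBBB
BBBGGBBB
BBBBBBBB
BBBKBBBB
BBBBBBBB
BBBBBBBB
BBBBBBBB
After op 5 fill(0,4,W) [6 cells changed]:
BBKWWBBB
BBBWWBBB
BBBWWBBB
BBBBBBBB
BBBKBBBB
BBBBBBBB
BBBBBBBB
BBBBBBBB
After op 6 paint(1,4,G):
BBKWWBBB
BBBWGBBB
BBBWWBBB
BBBBBBBB
BBBKBBBB
BBBBBBBB
BBBBBBBB
BBBBBBBB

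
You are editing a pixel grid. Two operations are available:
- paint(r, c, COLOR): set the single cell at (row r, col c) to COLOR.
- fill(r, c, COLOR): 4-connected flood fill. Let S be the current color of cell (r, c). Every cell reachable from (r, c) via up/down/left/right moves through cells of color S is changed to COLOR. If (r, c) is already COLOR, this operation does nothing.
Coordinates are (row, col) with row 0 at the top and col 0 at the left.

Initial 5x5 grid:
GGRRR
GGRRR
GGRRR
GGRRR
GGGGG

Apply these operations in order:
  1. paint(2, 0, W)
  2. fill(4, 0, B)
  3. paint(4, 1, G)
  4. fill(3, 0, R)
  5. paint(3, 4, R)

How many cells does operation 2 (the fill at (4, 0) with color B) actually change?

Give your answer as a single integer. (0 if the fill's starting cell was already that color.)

After op 1 paint(2,0,W):
GGRRR
GGRRR
WGRRR
GGRRR
GGGGG
After op 2 fill(4,0,B) [12 cells changed]:
BBRRR
BBRRR
WBRRR
BBRRR
BBBBB

Answer: 12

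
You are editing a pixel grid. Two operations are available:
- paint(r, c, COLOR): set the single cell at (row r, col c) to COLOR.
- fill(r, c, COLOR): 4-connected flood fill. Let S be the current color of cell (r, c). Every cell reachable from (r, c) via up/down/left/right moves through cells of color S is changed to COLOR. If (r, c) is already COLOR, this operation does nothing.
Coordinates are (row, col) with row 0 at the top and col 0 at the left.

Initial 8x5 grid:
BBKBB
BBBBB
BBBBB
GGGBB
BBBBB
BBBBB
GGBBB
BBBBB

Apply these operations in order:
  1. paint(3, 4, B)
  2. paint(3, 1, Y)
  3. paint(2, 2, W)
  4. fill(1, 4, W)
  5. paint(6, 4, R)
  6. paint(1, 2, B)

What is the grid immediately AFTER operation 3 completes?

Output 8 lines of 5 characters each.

After op 1 paint(3,4,B):
BBKBB
BBBBB
BBBBB
GGGBB
BBBBB
BBBBB
GGBBB
BBBBB
After op 2 paint(3,1,Y):
BBKBB
BBBBB
BBBBB
GYGBB
BBBBB
BBBBB
GGBBB
BBBBB
After op 3 paint(2,2,W):
BBKBB
BBBBB
BBWBB
GYGBB
BBBBB
BBBBB
GGBBB
BBBBB

Answer: BBKBB
BBBBB
BBWBB
GYGBB
BBBBB
BBBBB
GGBBB
BBBBB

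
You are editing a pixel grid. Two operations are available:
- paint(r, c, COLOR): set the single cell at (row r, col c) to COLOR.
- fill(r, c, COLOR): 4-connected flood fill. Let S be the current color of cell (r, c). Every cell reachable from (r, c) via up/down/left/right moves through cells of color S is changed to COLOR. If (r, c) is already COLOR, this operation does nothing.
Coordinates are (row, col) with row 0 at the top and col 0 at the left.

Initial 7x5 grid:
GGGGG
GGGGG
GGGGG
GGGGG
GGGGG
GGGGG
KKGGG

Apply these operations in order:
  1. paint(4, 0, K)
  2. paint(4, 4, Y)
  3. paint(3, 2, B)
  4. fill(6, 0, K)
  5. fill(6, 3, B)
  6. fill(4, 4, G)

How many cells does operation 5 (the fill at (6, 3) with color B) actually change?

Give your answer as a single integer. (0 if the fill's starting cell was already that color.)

After op 1 paint(4,0,K):
GGGGG
GGGGG
GGGGG
GGGGG
KGGGG
GGGGG
KKGGG
After op 2 paint(4,4,Y):
GGGGG
GGGGG
GGGGG
GGGGG
KGGGY
GGGGG
KKGGG
After op 3 paint(3,2,B):
GGGGG
GGGGG
GGGGG
GGBGG
KGGGY
GGGGG
KKGGG
After op 4 fill(6,0,K) [0 cells changed]:
GGGGG
GGGGG
GGGGG
GGBGG
KGGGY
GGGGG
KKGGG
After op 5 fill(6,3,B) [30 cells changed]:
BBBBB
BBBBB
BBBBB
BBBBB
KBBBY
BBBBB
KKBBB

Answer: 30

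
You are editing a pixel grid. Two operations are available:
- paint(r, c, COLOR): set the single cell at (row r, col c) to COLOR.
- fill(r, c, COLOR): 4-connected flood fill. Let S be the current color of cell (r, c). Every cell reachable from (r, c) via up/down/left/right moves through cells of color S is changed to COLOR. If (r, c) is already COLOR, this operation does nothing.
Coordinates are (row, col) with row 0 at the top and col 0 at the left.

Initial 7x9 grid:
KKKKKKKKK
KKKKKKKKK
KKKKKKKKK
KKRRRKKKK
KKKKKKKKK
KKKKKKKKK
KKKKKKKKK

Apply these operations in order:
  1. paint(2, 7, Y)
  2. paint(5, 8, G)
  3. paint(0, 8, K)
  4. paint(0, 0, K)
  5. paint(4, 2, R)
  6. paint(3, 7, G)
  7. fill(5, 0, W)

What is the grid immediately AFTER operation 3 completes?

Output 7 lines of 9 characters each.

Answer: KKKKKKKKK
KKKKKKKKK
KKKKKKKYK
KKRRRKKKK
KKKKKKKKK
KKKKKKKKG
KKKKKKKKK

Derivation:
After op 1 paint(2,7,Y):
KKKKKKKKK
KKKKKKKKK
KKKKKKKYK
KKRRRKKKK
KKKKKKKKK
KKKKKKKKK
KKKKKKKKK
After op 2 paint(5,8,G):
KKKKKKKKK
KKKKKKKKK
KKKKKKKYK
KKRRRKKKK
KKKKKKKKK
KKKKKKKKG
KKKKKKKKK
After op 3 paint(0,8,K):
KKKKKKKKK
KKKKKKKKK
KKKKKKKYK
KKRRRKKKK
KKKKKKKKK
KKKKKKKKG
KKKKKKKKK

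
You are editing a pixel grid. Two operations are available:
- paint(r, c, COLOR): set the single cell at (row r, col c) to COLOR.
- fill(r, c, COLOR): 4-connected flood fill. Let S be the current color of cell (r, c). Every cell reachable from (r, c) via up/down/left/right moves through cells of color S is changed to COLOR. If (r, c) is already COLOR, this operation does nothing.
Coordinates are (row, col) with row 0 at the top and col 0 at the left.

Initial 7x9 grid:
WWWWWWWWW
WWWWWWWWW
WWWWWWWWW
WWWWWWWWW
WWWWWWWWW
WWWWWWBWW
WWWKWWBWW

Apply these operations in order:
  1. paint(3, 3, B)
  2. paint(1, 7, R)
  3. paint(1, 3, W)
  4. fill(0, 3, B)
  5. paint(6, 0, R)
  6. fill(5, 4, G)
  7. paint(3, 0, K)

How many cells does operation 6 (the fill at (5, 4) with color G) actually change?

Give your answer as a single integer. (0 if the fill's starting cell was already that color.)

After op 1 paint(3,3,B):
WWWWWWWWW
WWWWWWWWW
WWWWWWWWW
WWWBWWWWW
WWWWWWWWW
WWWWWWBWW
WWWKWWBWW
After op 2 paint(1,7,R):
WWWWWWWWW
WWWWWWWRW
WWWWWWWWW
WWWBWWWWW
WWWWWWWWW
WWWWWWBWW
WWWKWWBWW
After op 3 paint(1,3,W):
WWWWWWWWW
WWWWWWWRW
WWWWWWWWW
WWWBWWWWW
WWWWWWWWW
WWWWWWBWW
WWWKWWBWW
After op 4 fill(0,3,B) [58 cells changed]:
BBBBBBBBB
BBBBBBBRB
BBBBBBBBB
BBBBBBBBB
BBBBBBBBB
BBBBBBBBB
BBBKBBBBB
After op 5 paint(6,0,R):
BBBBBBBBB
BBBBBBBRB
BBBBBBBBB
BBBBBBBBB
BBBBBBBBB
BBBBBBBBB
RBBKBBBBB
After op 6 fill(5,4,G) [60 cells changed]:
GGGGGGGGG
GGGGGGGRG
GGGGGGGGG
GGGGGGGGG
GGGGGGGGG
GGGGGGGGG
RGGKGGGGG

Answer: 60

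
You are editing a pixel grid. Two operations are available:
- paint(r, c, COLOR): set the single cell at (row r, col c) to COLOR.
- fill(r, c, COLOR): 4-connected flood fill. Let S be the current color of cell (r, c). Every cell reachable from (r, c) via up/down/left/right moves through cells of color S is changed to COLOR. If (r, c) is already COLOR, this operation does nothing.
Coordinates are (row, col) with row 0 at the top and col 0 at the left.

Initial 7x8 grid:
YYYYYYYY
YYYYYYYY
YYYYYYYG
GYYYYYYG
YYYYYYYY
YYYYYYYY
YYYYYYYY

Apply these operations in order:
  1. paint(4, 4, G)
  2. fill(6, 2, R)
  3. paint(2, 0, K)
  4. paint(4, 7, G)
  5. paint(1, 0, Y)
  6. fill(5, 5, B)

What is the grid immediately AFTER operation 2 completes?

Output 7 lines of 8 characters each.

Answer: RRRRRRRR
RRRRRRRR
RRRRRRRG
GRRRRRRG
RRRRGRRR
RRRRRRRR
RRRRRRRR

Derivation:
After op 1 paint(4,4,G):
YYYYYYYY
YYYYYYYY
YYYYYYYG
GYYYYYYG
YYYYGYYY
YYYYYYYY
YYYYYYYY
After op 2 fill(6,2,R) [52 cells changed]:
RRRRRRRR
RRRRRRRR
RRRRRRRG
GRRRRRRG
RRRRGRRR
RRRRRRRR
RRRRRRRR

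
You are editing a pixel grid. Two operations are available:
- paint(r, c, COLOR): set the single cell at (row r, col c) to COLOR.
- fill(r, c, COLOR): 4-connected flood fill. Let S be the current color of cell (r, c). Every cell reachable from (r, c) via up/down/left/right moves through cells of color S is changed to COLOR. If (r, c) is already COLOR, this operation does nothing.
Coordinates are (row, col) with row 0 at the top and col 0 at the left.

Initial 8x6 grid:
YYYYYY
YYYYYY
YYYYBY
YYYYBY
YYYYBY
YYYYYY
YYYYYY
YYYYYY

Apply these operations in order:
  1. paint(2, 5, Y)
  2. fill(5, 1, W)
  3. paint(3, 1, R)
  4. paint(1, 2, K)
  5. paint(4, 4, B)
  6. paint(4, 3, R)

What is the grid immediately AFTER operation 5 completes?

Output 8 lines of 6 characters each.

Answer: WWWWWW
WWKWWW
WWWWBW
WRWWBW
WWWWBW
WWWWWW
WWWWWW
WWWWWW

Derivation:
After op 1 paint(2,5,Y):
YYYYYY
YYYYYY
YYYYBY
YYYYBY
YYYYBY
YYYYYY
YYYYYY
YYYYYY
After op 2 fill(5,1,W) [45 cells changed]:
WWWWWW
WWWWWW
WWWWBW
WWWWBW
WWWWBW
WWWWWW
WWWWWW
WWWWWW
After op 3 paint(3,1,R):
WWWWWW
WWWWWW
WWWWBW
WRWWBW
WWWWBW
WWWWWW
WWWWWW
WWWWWW
After op 4 paint(1,2,K):
WWWWWW
WWKWWW
WWWWBW
WRWWBW
WWWWBW
WWWWWW
WWWWWW
WWWWWW
After op 5 paint(4,4,B):
WWWWWW
WWKWWW
WWWWBW
WRWWBW
WWWWBW
WWWWWW
WWWWWW
WWWWWW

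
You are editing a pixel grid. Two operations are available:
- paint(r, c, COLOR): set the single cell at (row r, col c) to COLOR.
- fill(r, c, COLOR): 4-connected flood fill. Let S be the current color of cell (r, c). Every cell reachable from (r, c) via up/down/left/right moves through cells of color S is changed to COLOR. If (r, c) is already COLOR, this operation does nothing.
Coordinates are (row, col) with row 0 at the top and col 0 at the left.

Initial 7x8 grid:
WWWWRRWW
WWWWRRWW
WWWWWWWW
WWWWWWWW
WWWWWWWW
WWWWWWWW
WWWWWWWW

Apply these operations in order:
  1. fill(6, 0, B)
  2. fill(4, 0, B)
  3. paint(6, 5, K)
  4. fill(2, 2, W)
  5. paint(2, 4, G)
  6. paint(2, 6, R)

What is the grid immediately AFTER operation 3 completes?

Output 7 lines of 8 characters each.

After op 1 fill(6,0,B) [52 cells changed]:
BBBBRRBB
BBBBRRBB
BBBBBBBB
BBBBBBBB
BBBBBBBB
BBBBBBBB
BBBBBBBB
After op 2 fill(4,0,B) [0 cells changed]:
BBBBRRBB
BBBBRRBB
BBBBBBBB
BBBBBBBB
BBBBBBBB
BBBBBBBB
BBBBBBBB
After op 3 paint(6,5,K):
BBBBRRBB
BBBBRRBB
BBBBBBBB
BBBBBBBB
BBBBBBBB
BBBBBBBB
BBBBBKBB

Answer: BBBBRRBB
BBBBRRBB
BBBBBBBB
BBBBBBBB
BBBBBBBB
BBBBBBBB
BBBBBKBB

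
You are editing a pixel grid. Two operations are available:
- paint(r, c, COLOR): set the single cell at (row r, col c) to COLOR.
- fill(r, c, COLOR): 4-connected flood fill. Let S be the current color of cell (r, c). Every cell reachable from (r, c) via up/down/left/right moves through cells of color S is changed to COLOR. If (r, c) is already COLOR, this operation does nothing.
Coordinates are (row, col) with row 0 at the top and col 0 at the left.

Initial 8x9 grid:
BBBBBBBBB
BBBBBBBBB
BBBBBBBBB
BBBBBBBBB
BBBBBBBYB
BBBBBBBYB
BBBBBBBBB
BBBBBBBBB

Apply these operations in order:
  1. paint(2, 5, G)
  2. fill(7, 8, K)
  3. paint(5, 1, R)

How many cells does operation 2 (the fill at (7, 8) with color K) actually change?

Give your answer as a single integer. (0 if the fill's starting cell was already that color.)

After op 1 paint(2,5,G):
BBBBBBBBB
BBBBBBBBB
BBBBBGBBB
BBBBBBBBB
BBBBBBBYB
BBBBBBBYB
BBBBBBBBB
BBBBBBBBB
After op 2 fill(7,8,K) [69 cells changed]:
KKKKKKKKK
KKKKKKKKK
KKKKKGKKK
KKKKKKKKK
KKKKKKKYK
KKKKKKKYK
KKKKKKKKK
KKKKKKKKK

Answer: 69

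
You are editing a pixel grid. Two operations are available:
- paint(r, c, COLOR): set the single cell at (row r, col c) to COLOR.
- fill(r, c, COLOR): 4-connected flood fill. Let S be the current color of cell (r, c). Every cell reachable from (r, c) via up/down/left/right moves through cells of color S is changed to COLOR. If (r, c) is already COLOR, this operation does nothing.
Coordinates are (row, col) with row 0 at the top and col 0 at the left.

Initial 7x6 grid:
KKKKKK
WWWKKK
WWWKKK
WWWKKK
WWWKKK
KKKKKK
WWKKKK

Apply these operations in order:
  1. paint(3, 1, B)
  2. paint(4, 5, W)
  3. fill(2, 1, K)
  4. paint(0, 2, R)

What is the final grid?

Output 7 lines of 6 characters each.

After op 1 paint(3,1,B):
KKKKKK
WWWKKK
WWWKKK
WBWKKK
WWWKKK
KKKKKK
WWKKKK
After op 2 paint(4,5,W):
KKKKKK
WWWKKK
WWWKKK
WBWKKK
WWWKKW
KKKKKK
WWKKKK
After op 3 fill(2,1,K) [11 cells changed]:
KKKKKK
KKKKKK
KKKKKK
KBKKKK
KKKKKW
KKKKKK
WWKKKK
After op 4 paint(0,2,R):
KKRKKK
KKKKKK
KKKKKK
KBKKKK
KKKKKW
KKKKKK
WWKKKK

Answer: KKRKKK
KKKKKK
KKKKKK
KBKKKK
KKKKKW
KKKKKK
WWKKKK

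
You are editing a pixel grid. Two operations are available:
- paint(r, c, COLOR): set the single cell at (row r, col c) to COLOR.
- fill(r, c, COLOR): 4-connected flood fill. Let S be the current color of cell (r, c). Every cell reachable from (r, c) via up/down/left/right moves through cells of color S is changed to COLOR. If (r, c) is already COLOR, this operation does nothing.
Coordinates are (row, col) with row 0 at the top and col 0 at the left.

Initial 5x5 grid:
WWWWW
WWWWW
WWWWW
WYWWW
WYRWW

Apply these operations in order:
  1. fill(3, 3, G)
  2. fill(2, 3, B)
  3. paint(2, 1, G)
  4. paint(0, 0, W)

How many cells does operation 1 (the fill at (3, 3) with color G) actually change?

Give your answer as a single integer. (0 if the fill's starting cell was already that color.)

After op 1 fill(3,3,G) [22 cells changed]:
GGGGG
GGGGG
GGGGG
GYGGG
GYRGG

Answer: 22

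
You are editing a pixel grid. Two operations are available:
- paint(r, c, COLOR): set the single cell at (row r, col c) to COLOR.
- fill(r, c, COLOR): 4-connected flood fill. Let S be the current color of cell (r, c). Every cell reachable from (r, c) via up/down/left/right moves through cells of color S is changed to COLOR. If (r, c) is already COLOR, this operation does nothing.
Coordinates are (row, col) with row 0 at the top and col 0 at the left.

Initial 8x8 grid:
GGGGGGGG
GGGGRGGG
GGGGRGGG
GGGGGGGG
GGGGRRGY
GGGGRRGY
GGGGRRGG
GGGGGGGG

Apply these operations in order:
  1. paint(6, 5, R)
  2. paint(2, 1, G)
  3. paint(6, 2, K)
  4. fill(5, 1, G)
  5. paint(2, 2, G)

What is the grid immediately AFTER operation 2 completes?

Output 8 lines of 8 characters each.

After op 1 paint(6,5,R):
GGGGGGGG
GGGGRGGG
GGGGRGGG
GGGGGGGG
GGGGRRGY
GGGGRRGY
GGGGRRGG
GGGGGGGG
After op 2 paint(2,1,G):
GGGGGGGG
GGGGRGGG
GGGGRGGG
GGGGGGGG
GGGGRRGY
GGGGRRGY
GGGGRRGG
GGGGGGGG

Answer: GGGGGGGG
GGGGRGGG
GGGGRGGG
GGGGGGGG
GGGGRRGY
GGGGRRGY
GGGGRRGG
GGGGGGGG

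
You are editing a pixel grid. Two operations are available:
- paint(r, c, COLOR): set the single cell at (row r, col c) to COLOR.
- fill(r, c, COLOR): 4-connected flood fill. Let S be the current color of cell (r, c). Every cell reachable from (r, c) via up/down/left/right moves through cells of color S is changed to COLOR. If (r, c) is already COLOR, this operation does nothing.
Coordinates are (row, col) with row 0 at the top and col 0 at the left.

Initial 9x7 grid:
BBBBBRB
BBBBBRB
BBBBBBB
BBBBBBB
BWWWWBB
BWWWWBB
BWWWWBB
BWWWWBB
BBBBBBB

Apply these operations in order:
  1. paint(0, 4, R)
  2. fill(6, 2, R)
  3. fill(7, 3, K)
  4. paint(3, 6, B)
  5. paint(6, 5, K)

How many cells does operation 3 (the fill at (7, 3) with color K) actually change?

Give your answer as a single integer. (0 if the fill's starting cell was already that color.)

After op 1 paint(0,4,R):
BBBBRRB
BBBBBRB
BBBBBBB
BBBBBBB
BWWWWBB
BWWWWBB
BWWWWBB
BWWWWBB
BBBBBBB
After op 2 fill(6,2,R) [16 cells changed]:
BBBBRRB
BBBBBRB
BBBBBBB
BBBBBBB
BRRRRBB
BRRRRBB
BRRRRBB
BRRRRBB
BBBBBBB
After op 3 fill(7,3,K) [16 cells changed]:
BBBBRRB
BBBBBRB
BBBBBBB
BBBBBBB
BKKKKBB
BKKKKBB
BKKKKBB
BKKKKBB
BBBBBBB

Answer: 16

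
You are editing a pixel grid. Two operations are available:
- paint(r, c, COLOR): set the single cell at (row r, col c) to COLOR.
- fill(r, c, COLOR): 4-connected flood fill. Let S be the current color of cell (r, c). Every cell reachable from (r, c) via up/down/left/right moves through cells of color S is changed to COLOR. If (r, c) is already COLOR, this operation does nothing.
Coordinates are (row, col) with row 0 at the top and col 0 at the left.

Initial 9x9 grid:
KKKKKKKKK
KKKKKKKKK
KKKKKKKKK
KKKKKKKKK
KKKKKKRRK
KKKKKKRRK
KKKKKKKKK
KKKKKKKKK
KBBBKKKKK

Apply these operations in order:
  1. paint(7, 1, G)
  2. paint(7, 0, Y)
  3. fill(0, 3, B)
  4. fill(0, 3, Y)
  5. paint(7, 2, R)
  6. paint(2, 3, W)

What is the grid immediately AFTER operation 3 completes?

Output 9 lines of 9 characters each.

Answer: BBBBBBBBB
BBBBBBBBB
BBBBBBBBB
BBBBBBBBB
BBBBBBRRB
BBBBBBRRB
BBBBBBBBB
YGBBBBBBB
KBBBBBBBB

Derivation:
After op 1 paint(7,1,G):
KKKKKKKKK
KKKKKKKKK
KKKKKKKKK
KKKKKKKKK
KKKKKKRRK
KKKKKKRRK
KKKKKKKKK
KGKKKKKKK
KBBBKKKKK
After op 2 paint(7,0,Y):
KKKKKKKKK
KKKKKKKKK
KKKKKKKKK
KKKKKKKKK
KKKKKKRRK
KKKKKKRRK
KKKKKKKKK
YGKKKKKKK
KBBBKKKKK
After op 3 fill(0,3,B) [71 cells changed]:
BBBBBBBBB
BBBBBBBBB
BBBBBBBBB
BBBBBBBBB
BBBBBBRRB
BBBBBBRRB
BBBBBBBBB
YGBBBBBBB
KBBBBBBBB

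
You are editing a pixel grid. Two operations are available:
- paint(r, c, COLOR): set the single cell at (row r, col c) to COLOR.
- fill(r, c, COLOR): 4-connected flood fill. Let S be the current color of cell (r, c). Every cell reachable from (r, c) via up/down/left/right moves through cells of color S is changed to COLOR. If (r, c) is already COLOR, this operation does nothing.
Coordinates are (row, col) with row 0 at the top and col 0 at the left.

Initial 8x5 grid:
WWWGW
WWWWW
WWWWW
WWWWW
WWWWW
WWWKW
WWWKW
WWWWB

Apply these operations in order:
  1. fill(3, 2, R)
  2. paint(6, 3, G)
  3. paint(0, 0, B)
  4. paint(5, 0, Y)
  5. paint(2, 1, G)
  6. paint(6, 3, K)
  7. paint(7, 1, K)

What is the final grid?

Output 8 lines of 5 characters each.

After op 1 fill(3,2,R) [36 cells changed]:
RRRGR
RRRRR
RRRRR
RRRRR
RRRRR
RRRKR
RRRKR
RRRRB
After op 2 paint(6,3,G):
RRRGR
RRRRR
RRRRR
RRRRR
RRRRR
RRRKR
RRRGR
RRRRB
After op 3 paint(0,0,B):
BRRGR
RRRRR
RRRRR
RRRRR
RRRRR
RRRKR
RRRGR
RRRRB
After op 4 paint(5,0,Y):
BRRGR
RRRRR
RRRRR
RRRRR
RRRRR
YRRKR
RRRGR
RRRRB
After op 5 paint(2,1,G):
BRRGR
RRRRR
RGRRR
RRRRR
RRRRR
YRRKR
RRRGR
RRRRB
After op 6 paint(6,3,K):
BRRGR
RRRRR
RGRRR
RRRRR
RRRRR
YRRKR
RRRKR
RRRRB
After op 7 paint(7,1,K):
BRRGR
RRRRR
RGRRR
RRRRR
RRRRR
YRRKR
RRRKR
RKRRB

Answer: BRRGR
RRRRR
RGRRR
RRRRR
RRRRR
YRRKR
RRRKR
RKRRB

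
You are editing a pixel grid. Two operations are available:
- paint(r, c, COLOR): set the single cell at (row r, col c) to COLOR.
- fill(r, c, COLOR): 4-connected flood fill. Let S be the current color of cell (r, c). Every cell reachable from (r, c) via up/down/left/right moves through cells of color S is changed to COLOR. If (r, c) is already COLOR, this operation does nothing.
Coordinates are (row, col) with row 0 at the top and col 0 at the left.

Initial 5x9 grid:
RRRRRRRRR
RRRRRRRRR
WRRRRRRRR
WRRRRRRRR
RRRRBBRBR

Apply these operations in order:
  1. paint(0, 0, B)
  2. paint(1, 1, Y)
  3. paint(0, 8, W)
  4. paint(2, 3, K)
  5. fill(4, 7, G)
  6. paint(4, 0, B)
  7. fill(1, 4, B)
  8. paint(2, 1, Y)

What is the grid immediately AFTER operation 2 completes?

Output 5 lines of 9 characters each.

Answer: BRRRRRRRR
RYRRRRRRR
WRRRRRRRR
WRRRRRRRR
RRRRBBRBR

Derivation:
After op 1 paint(0,0,B):
BRRRRRRRR
RRRRRRRRR
WRRRRRRRR
WRRRRRRRR
RRRRBBRBR
After op 2 paint(1,1,Y):
BRRRRRRRR
RYRRRRRRR
WRRRRRRRR
WRRRRRRRR
RRRRBBRBR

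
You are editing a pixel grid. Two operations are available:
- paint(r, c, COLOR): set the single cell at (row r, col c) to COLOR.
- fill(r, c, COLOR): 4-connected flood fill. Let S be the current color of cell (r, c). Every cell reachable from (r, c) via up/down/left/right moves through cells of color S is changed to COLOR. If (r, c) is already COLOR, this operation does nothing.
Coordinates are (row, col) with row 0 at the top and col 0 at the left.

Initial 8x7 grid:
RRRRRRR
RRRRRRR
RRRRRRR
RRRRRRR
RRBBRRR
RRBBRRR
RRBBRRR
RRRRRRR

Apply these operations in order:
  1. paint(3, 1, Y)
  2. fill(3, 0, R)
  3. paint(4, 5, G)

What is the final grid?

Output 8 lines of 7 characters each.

Answer: RRRRRRR
RRRRRRR
RRRRRRR
RYRRRRR
RRBBRGR
RRBBRRR
RRBBRRR
RRRRRRR

Derivation:
After op 1 paint(3,1,Y):
RRRRRRR
RRRRRRR
RRRRRRR
RYRRRRR
RRBBRRR
RRBBRRR
RRBBRRR
RRRRRRR
After op 2 fill(3,0,R) [0 cells changed]:
RRRRRRR
RRRRRRR
RRRRRRR
RYRRRRR
RRBBRRR
RRBBRRR
RRBBRRR
RRRRRRR
After op 3 paint(4,5,G):
RRRRRRR
RRRRRRR
RRRRRRR
RYRRRRR
RRBBRGR
RRBBRRR
RRBBRRR
RRRRRRR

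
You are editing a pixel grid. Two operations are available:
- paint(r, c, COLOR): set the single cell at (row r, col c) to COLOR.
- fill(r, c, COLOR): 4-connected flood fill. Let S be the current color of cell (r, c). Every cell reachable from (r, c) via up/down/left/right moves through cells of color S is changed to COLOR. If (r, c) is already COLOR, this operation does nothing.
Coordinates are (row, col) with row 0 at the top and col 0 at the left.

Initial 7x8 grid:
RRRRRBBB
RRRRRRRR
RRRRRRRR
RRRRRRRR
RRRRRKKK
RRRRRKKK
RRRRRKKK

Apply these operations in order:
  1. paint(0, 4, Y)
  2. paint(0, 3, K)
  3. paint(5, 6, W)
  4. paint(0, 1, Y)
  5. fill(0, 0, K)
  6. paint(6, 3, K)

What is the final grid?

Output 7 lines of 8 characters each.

After op 1 paint(0,4,Y):
RRRRYBBB
RRRRRRRR
RRRRRRRR
RRRRRRRR
RRRRRKKK
RRRRRKKK
RRRRRKKK
After op 2 paint(0,3,K):
RRRKYBBB
RRRRRRRR
RRRRRRRR
RRRRRRRR
RRRRRKKK
RRRRRKKK
RRRRRKKK
After op 3 paint(5,6,W):
RRRKYBBB
RRRRRRRR
RRRRRRRR
RRRRRRRR
RRRRRKKK
RRRRRKWK
RRRRRKKK
After op 4 paint(0,1,Y):
RYRKYBBB
RRRRRRRR
RRRRRRRR
RRRRRRRR
RRRRRKKK
RRRRRKWK
RRRRRKKK
After op 5 fill(0,0,K) [41 cells changed]:
KYKKYBBB
KKKKKKKK
KKKKKKKK
KKKKKKKK
KKKKKKKK
KKKKKKWK
KKKKKKKK
After op 6 paint(6,3,K):
KYKKYBBB
KKKKKKKK
KKKKKKKK
KKKKKKKK
KKKKKKKK
KKKKKKWK
KKKKKKKK

Answer: KYKKYBBB
KKKKKKKK
KKKKKKKK
KKKKKKKK
KKKKKKKK
KKKKKKWK
KKKKKKKK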